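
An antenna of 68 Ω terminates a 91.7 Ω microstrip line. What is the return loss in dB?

Γ = (68 − 91.7)/(68 + 91.7) = -0.148
RL = −20·log₁₀|Γ| = −20·log₁₀(0.148)

RL ≈ 16.6 dB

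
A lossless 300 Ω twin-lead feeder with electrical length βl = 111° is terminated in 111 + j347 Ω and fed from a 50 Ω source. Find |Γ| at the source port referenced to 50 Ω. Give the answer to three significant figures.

|Γ| ≈ 0.69

tan(βl) = -2.61
Z_in = Z_0·(Z_L + jZ_0·tanβl)/(Z_0 + jZ_L·tanβl) = 50.7 − j96.1 Ω
Γ_s = (Z_in − Z_s)/(Z_in + Z_s) = (0.737 − j96.1)/(101 − j96.1), |Γ_s| = 0.69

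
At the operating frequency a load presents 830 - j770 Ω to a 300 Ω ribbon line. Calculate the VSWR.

Γ = (Z_L − Z_0)/(Z_L + Z_0) = (530 − j770)/(1130 − j770)
|Γ| = 935/1370 = 0.684
VSWR = (1 + |Γ|)/(1 − |Γ|) = 1.68/0.316

VSWR ≈ 5.32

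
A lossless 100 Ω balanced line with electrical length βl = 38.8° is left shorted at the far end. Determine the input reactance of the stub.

X_in ≈ 80.4 Ω (inductive)

tan(βl) = 0.804
For a shorted stub, Z_in = jZ_0·tan(βl)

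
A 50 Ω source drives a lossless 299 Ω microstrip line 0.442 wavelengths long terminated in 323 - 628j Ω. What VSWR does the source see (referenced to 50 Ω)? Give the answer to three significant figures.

βl = 2π × 0.442 = 159°
tan(βl) = -0.381
Z_in = Z_0·(Z_L + jZ_0·tanβl)/(Z_0 + jZ_L·tanβl) = 1770 − j68.9 Ω
Γ_s = (Z_in − Z_s)/(Z_in + Z_s) = (1720 − j68.9)/(1820 − j68.9), |Γ_s| = 0.945
VSWR = (1 + |Γ_s|)/(1 − |Γ_s|)

VSWR ≈ 35.4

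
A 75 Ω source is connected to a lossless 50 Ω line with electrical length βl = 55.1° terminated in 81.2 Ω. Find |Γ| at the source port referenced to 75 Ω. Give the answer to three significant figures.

|Γ| ≈ 0.354

tan(βl) = 1.43
Z_in = Z_0·(Z_L + jZ_0·tanβl)/(Z_0 + jZ_L·tanβl) = 38.6 − j18.3 Ω
Γ_s = (Z_in − Z_s)/(Z_in + Z_s) = (-36.4 − j18.3)/(114 − j18.3), |Γ_s| = 0.354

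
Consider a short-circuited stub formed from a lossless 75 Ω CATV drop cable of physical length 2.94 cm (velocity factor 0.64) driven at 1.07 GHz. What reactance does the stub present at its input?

X_in ≈ 125 Ω (inductive)

λ = v/f = 0.64·c / 1.07 GHz = 0.179 m
βl = 2π·l/λ = 2π × 0.164 = 59°
tan(βl) = 1.66
For a short-circuited stub, Z_in = jZ_0·tan(βl)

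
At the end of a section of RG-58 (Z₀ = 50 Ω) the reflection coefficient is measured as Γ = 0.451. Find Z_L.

Z_L = Z_0·(1 + Γ)/(1 − Γ) = 50·(1.45)/(0.549)

Z_L ≈ 132 Ω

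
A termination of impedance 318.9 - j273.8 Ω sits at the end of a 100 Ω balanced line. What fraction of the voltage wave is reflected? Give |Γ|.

Γ = (Z_L − Z_0)/(Z_L + Z_0) = (218.9 − j273.8)/(418.9 − j273.8)
|Γ| = 351/500

|Γ| ≈ 0.7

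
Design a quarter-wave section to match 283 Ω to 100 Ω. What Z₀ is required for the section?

Z_qwt = √(Z_0·R_L) = √(100 × 283) = √28300

Z_qwt ≈ 168 Ω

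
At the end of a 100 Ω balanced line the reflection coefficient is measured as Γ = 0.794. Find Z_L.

Z_L ≈ 871 Ω

Z_L = Z_0·(1 + Γ)/(1 − Γ) = 100·(1.79)/(0.206)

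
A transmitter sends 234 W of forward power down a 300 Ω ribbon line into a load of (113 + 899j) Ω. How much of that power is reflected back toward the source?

P_reflected ≈ 202 W

|Γ| = |(-187 + j899)/(413 + j899)| = 0.928
|Γ|² = 0.861
P_refl = |Γ|²·P_inc = 202 W, P_del = (1 − |Γ|²)·P_inc = 32.4 W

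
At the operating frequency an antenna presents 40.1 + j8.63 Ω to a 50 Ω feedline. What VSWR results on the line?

VSWR ≈ 1.34

Γ = (Z_L − Z_0)/(Z_L + Z_0) = (-9.9 + j8.63)/(90.1 + j8.63)
|Γ| = 13.1/90.5 = 0.145
VSWR = (1 + |Γ|)/(1 − |Γ|) = 1.15/0.855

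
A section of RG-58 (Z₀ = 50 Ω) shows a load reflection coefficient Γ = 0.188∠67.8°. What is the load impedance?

Z_L = Z_0·(1 + Γ)/(1 − Γ) = 50·(1.07 + j0.174)/(0.929 − j0.174)

Z_L ≈ 54 + j19.5 Ω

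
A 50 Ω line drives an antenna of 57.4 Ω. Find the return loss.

Γ = (57.4 − 50)/(57.4 + 50) = 0.0689
RL = −20·log₁₀|Γ| = −20·log₁₀(0.0689)

RL ≈ 23.2 dB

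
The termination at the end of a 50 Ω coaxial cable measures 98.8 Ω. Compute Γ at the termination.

Γ = 0.328

Γ = (Z_L − Z_0)/(Z_L + Z_0) = (98.8 − 50)/(98.8 + 50) = 48.8/148.8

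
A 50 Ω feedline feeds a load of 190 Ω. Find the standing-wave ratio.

VSWR ≈ 3.8

Γ = (190 − 50)/(190 + 50) = 0.583
VSWR = (1 + 0.583)/(1 − 0.583)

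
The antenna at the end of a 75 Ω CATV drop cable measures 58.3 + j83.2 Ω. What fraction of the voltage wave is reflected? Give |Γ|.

Γ = (Z_L − Z_0)/(Z_L + Z_0) = (-16.7 + j83.2)/(133.3 + j83.2)
|Γ| = 84.9/157

|Γ| ≈ 0.54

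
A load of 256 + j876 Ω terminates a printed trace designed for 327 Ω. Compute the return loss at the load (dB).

RL ≈ 1.56 dB

Γ = (-71 + j876)/(583 + j876), |Γ| = 0.835
RL = −20·log₁₀|Γ| = −20·log₁₀(0.835)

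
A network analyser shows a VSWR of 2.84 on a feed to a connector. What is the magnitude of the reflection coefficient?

|Γ| = (S − 1)/(S + 1) = (2.84 − 1)/(2.84 + 1) = 1.84/3.84

|Γ| ≈ 0.479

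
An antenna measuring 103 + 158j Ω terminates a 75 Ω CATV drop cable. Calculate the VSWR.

VSWR ≈ 5.14

Γ = (Z_L − Z_0)/(Z_L + Z_0) = (28 + j158)/(178 + j158)
|Γ| = 160/238 = 0.674
VSWR = (1 + |Γ|)/(1 − |Γ|) = 1.67/0.326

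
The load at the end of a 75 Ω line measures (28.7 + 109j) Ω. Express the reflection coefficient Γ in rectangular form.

Γ ≈ 0.313 + j0.722

Γ = (Z_L − Z_0)/(Z_L + Z_0) = (-46.3 + j109)/(103.7 + j109)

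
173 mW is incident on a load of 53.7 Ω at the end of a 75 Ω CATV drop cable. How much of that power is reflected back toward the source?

Γ = (53.7 − 75)/(53.7 + 75) = -0.166
|Γ|² = 0.0274
P_refl = |Γ|²·P_inc = 4.74 mW, P_del = (1 − |Γ|²)·P_inc = 168 mW

P_reflected ≈ 4.74 mW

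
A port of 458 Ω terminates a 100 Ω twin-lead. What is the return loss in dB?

RL ≈ 3.86 dB

Γ = (458 − 100)/(458 + 100) = 0.642
RL = −20·log₁₀|Γ| = −20·log₁₀(0.642)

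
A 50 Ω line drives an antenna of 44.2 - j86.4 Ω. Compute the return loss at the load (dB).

RL ≈ 3.38 dB

Γ = (-5.8 − j86.4)/(94.2 − j86.4), |Γ| = 0.677
RL = −20·log₁₀|Γ| = −20·log₁₀(0.677)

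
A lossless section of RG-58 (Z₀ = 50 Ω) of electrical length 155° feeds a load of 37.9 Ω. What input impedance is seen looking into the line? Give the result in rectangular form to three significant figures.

tan(βl) = tan(155°) = -0.466
Z_in = Z_0·(Z_L + jZ_0·tanβl)/(Z_0 + jZ_L·tanβl)
     = 50·(37.9 − j23.3)/(50 − j17.7)

Z_in ≈ 41 − j8.82 Ω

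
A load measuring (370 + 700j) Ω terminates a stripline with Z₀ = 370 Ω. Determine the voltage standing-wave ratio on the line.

VSWR ≈ 5.39

Γ = (Z_L − Z_0)/(Z_L + Z_0) = (0 + j700)/(740 + j700)
|Γ| = 700/1020 = 0.687
VSWR = (1 + |Γ|)/(1 − |Γ|) = 1.69/0.313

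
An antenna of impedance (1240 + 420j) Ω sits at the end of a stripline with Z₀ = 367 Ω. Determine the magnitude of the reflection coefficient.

Γ = (Z_L − Z_0)/(Z_L + Z_0) = (873 + j420)/(1607 + j420)
|Γ| = 969/1660

|Γ| ≈ 0.583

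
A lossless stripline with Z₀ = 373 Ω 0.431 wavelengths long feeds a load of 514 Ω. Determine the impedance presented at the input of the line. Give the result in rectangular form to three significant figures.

βl = 2π × 0.431 = 155°
tan(βl) = tan(155°) = -0.463
Z_in = Z_0·(Z_L + jZ_0·tanβl)/(Z_0 + jZ_L·tanβl)
     = 373·(514 − j173)/(373 − j238)

Z_in ≈ 444 + j110 Ω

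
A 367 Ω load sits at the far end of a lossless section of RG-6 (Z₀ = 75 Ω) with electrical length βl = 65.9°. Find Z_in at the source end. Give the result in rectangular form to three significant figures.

tan(βl) = tan(65.9°) = 2.24
Z_in = Z_0·(Z_L + jZ_0·tanβl)/(Z_0 + jZ_L·tanβl)
     = 75·(367 + j168)/(75 + j820)

Z_in ≈ 18.2 − j31.9 Ω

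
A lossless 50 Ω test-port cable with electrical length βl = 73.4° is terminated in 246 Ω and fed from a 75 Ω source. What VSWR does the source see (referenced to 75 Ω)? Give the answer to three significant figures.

VSWR ≈ 7.05

tan(βl) = 3.35
Z_in = Z_0·(Z_L + jZ_0·tanβl)/(Z_0 + jZ_L·tanβl) = 11 − j14.2 Ω
Γ_s = (Z_in − Z_s)/(Z_in + Z_s) = (-64 − j14.2)/(86 − j14.2), |Γ_s| = 0.752
VSWR = (1 + |Γ_s|)/(1 − |Γ_s|)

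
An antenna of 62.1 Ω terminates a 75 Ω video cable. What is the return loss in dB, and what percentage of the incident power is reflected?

Γ = (62.1 − 75)/(62.1 + 75) = -0.0941
RL = −20·log₁₀(0.0941) = 20.5 dB
P_refl/P_inc = |Γ|² = 0.00885

RL ≈ 20.5 dB; 0.885% of incident power reflected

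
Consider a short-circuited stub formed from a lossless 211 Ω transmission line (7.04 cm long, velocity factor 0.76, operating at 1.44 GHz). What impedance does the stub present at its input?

λ = v/f = 0.76·c / 1.44 GHz = 0.158 m
βl = 2π·l/λ = 2π × 0.445 = 160°
tan(βl) = -0.363
For a short-circuited stub, Z_in = jZ_0·tan(βl)

Z_in ≈ −j76.5 Ω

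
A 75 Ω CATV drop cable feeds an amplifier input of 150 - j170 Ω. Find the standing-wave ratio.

Γ = (Z_L − Z_0)/(Z_L + Z_0) = (75 − j170)/(225 − j170)
|Γ| = 186/282 = 0.659
VSWR = (1 + |Γ|)/(1 − |Γ|) = 1.66/0.341

VSWR ≈ 4.86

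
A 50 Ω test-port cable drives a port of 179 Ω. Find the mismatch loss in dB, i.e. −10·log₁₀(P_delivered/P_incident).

mismatch loss ≈ 1.66 dB

Γ = (179 − 50)/(179 + 50) = 0.563
|Γ|² = 0.317, so P_del/P_inc = 1 − |Γ|² = 0.683
ML = −10·log₁₀(1 − |Γ|²)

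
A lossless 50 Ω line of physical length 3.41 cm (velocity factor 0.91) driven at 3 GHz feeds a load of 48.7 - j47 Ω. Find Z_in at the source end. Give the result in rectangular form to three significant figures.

Z_in ≈ 102 + j43.9 Ω

λ = v/f = 0.91·c / 3 GHz = 0.091 m
βl = 2π·l/λ = 2π × 0.375 = 135°
tan(βl) = tan(135°) = -1
Z_in = Z_0·(Z_L + jZ_0·tanβl)/(Z_0 + jZ_L·tanβl)
     = 50·(48.7 − j97.2)/(2.84 − j48.9)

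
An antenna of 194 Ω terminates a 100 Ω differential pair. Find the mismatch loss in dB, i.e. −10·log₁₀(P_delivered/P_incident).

mismatch loss ≈ 0.468 dB

Γ = (194 − 100)/(194 + 100) = 0.32
|Γ|² = 0.102, so P_del/P_inc = 1 − |Γ|² = 0.898
ML = −10·log₁₀(1 − |Γ|²)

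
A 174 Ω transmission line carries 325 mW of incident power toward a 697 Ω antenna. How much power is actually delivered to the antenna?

P_delivered ≈ 208 mW

Γ = (697 − 174)/(697 + 174) = 0.6
|Γ|² = 0.361
P_refl = |Γ|²·P_inc = 117 mW, P_del = (1 − |Γ|²)·P_inc = 208 mW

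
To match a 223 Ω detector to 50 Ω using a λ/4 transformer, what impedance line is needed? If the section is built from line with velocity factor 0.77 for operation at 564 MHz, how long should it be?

Z_qwt = √(Z_0·R_L) = √(50 × 223) = √11150
λ = 0.77·c/f = 0.41 m, so l = λ/4 = 0.102 m

Z_qwt ≈ 106 Ω; length ≈ 10.2 cm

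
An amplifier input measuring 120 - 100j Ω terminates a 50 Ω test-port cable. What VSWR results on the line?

VSWR ≈ 4.25

Γ = (Z_L − Z_0)/(Z_L + Z_0) = (70 − j100)/(170 − j100)
|Γ| = 122/197 = 0.619
VSWR = (1 + |Γ|)/(1 − |Γ|) = 1.62/0.381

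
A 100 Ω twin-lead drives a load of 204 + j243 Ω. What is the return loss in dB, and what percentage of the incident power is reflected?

Γ = (104 + j243)/(304 + j243), |Γ| = 0.679
RL = −20·log₁₀(0.679) = 3.36 dB
P_refl/P_inc = |Γ|² = 0.461

RL ≈ 3.36 dB; 46.1% of incident power reflected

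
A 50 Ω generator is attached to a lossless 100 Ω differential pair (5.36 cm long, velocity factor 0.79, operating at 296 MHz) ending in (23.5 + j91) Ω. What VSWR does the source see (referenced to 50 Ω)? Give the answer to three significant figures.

VSWR ≈ 14

λ = v/f = 0.79·c / 296 MHz = 0.801 m
βl = 2π·l/λ = 2π × 0.0669 = 24.1°
tan(βl) = 0.447
Z_in = Z_0·(Z_L + jZ_0·tanβl)/(Z_0 + jZ_L·tanβl) = 77.8 + j215 Ω
Γ_s = (Z_in − Z_s)/(Z_in + Z_s) = (27.8 + j215)/(128 + j215), |Γ_s| = 0.867
VSWR = (1 + |Γ_s|)/(1 − |Γ_s|)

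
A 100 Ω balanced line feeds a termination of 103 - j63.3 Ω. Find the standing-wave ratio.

Γ = (Z_L − Z_0)/(Z_L + Z_0) = (3 − j63.3)/(203 − j63.3)
|Γ| = 63.4/213 = 0.298
VSWR = (1 + |Γ|)/(1 − |Γ|) = 1.3/0.702

VSWR ≈ 1.85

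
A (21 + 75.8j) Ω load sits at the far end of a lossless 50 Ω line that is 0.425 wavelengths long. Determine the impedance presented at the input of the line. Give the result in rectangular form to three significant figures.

βl = 2π × 0.425 = 153°
tan(βl) = tan(153°) = -0.51
Z_in = Z_0·(Z_L + jZ_0·tanβl)/(Z_0 + jZ_L·tanβl)
     = 50·(21 + j50.3)/(88.6 − j10.7)

Z_in ≈ 8.3 + j29.4 Ω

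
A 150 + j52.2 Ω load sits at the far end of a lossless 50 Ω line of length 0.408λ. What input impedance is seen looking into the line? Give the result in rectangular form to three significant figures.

βl = 2π × 0.408 = 147°
tan(βl) = tan(147°) = -0.652
Z_in = Z_0·(Z_L + jZ_0·tanβl)/(Z_0 + jZ_L·tanβl)
     = 50·(150 + j19.6)/(84.1 − j97.9)

Z_in ≈ 32.1 + j49 Ω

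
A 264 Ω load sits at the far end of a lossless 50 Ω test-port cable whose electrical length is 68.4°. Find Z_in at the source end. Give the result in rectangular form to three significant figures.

tan(βl) = tan(68.4°) = 2.53
Z_in = Z_0·(Z_L + jZ_0·tanβl)/(Z_0 + jZ_L·tanβl)
     = 50·(264 + j126)/(50 + j667)

Z_in ≈ 10.9 − j19 Ω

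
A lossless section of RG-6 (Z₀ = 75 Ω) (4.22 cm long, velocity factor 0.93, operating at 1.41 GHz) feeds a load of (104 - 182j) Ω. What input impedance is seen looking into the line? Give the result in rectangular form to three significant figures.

λ = v/f = 0.93·c / 1.41 GHz = 0.198 m
βl = 2π·l/λ = 2π × 0.213 = 76.8°
tan(βl) = tan(76.8°) = 4.26
Z_in = Z_0·(Z_L + jZ_0·tanβl)/(Z_0 + jZ_L·tanβl)
     = 75·(104 + j137)/(850 + j443)

Z_in ≈ 12.2 + j5.76 Ω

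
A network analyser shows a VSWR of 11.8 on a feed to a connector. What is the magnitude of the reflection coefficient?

|Γ| ≈ 0.844

|Γ| = (S − 1)/(S + 1) = (11.8 − 1)/(11.8 + 1) = 10.8/12.8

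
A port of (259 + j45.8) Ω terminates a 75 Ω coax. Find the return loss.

RL ≈ 5 dB

Γ = (184 + j45.8)/(334 + j45.8), |Γ| = 0.562
RL = −20·log₁₀|Γ| = −20·log₁₀(0.562)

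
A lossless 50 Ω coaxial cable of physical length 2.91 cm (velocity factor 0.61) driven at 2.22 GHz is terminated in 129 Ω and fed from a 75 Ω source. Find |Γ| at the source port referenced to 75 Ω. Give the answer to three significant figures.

|Γ| ≈ 0.518

λ = v/f = 0.61·c / 2.22 GHz = 0.0824 m
βl = 2π·l/λ = 2π × 0.353 = 127°
tan(βl) = -1.32
Z_in = Z_0·(Z_L + jZ_0·tanβl)/(Z_0 + jZ_L·tanβl) = 28 + j29.6 Ω
Γ_s = (Z_in − Z_s)/(Z_in + Z_s) = (-47 + j29.6)/(103 + j29.6), |Γ_s| = 0.518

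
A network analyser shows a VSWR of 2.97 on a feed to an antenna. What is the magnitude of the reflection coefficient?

|Γ| = (S − 1)/(S + 1) = (2.97 − 1)/(2.97 + 1) = 1.97/3.97

|Γ| ≈ 0.496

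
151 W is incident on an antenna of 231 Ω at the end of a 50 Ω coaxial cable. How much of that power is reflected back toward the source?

Γ = (231 − 50)/(231 + 50) = 0.644
|Γ|² = 0.415
P_refl = |Γ|²·P_inc = 62.7 W, P_del = (1 − |Γ|²)·P_inc = 88.3 W

P_reflected ≈ 62.7 W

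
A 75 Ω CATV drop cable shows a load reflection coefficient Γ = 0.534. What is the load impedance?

Z_L = Z_0·(1 + Γ)/(1 − Γ) = 75·(1.53)/(0.466)

Z_L ≈ 247 Ω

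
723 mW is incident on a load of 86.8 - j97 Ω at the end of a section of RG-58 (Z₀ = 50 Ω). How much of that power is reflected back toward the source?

P_reflected ≈ 277 mW

|Γ| = |(36.8 − j97)/(136.8 − j97)| = 0.619
|Γ|² = 0.383
P_refl = |Γ|²·P_inc = 277 mW, P_del = (1 − |Γ|²)·P_inc = 446 mW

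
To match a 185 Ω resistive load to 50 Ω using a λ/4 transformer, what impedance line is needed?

Z_qwt = √(Z_0·R_L) = √(50 × 185) = √9250

Z_qwt ≈ 96.2 Ω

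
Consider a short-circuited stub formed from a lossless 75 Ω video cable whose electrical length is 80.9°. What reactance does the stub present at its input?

tan(βl) = 6.24
For a short-circuited stub, Z_in = jZ_0·tan(βl)

X_in ≈ 468 Ω (inductive)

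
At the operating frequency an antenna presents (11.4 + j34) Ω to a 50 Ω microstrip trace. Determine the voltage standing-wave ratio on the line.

Γ = (Z_L − Z_0)/(Z_L + Z_0) = (-38.6 + j34)/(61.4 + j34)
|Γ| = 51.4/70.2 = 0.733
VSWR = (1 + |Γ|)/(1 − |Γ|) = 1.73/0.267

VSWR ≈ 6.49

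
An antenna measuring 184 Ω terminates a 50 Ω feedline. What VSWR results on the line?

VSWR ≈ 3.68

Γ = (184 − 50)/(184 + 50) = 0.573
VSWR = (1 + 0.573)/(1 − 0.573)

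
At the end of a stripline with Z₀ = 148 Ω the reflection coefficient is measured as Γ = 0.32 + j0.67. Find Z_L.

Z_L = Z_0·(1 + Γ)/(1 − Γ) = 148·(1.32 + j0.67)/(0.68 − j0.67)

Z_L ≈ 72.9 + j218 Ω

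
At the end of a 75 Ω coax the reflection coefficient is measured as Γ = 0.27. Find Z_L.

Z_L ≈ 130 Ω

Z_L = Z_0·(1 + Γ)/(1 − Γ) = 75·(1.27)/(0.73)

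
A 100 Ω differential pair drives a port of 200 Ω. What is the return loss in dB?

Γ = (200 − 100)/(200 + 100) = 0.333
RL = −20·log₁₀|Γ| = −20·log₁₀(0.333)

RL ≈ 9.54 dB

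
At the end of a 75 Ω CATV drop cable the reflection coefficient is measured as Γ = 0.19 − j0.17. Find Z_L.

Z_L ≈ 102 − j37.2 Ω

Z_L = Z_0·(1 + Γ)/(1 − Γ) = 75·(1.19 − j0.17)/(0.81 + j0.17)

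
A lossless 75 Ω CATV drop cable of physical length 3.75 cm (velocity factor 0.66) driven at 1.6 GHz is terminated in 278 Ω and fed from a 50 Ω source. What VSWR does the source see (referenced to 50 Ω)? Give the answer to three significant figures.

λ = v/f = 0.66·c / 1.6 GHz = 0.124 m
βl = 2π·l/λ = 2π × 0.303 = 109°
tan(βl) = -2.89
Z_in = Z_0·(Z_L + jZ_0·tanβl)/(Z_0 + jZ_L·tanβl) = 22.5 + j23.9 Ω
Γ_s = (Z_in − Z_s)/(Z_in + Z_s) = (-27.5 + j23.9)/(72.5 + j23.9), |Γ_s| = 0.478
VSWR = (1 + |Γ_s|)/(1 − |Γ_s|)

VSWR ≈ 2.83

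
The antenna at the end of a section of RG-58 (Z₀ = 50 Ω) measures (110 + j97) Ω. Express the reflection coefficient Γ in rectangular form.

Γ ≈ 0.543 + j0.277

Γ = (Z_L − Z_0)/(Z_L + Z_0) = (60 + j97)/(160 + j97)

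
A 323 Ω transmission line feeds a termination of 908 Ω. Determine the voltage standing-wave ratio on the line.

VSWR ≈ 2.81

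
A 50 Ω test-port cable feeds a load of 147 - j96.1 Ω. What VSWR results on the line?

Γ = (Z_L − Z_0)/(Z_L + Z_0) = (97 − j96.1)/(197 − j96.1)
|Γ| = 137/219 = 0.623
VSWR = (1 + |Γ|)/(1 − |Γ|) = 1.62/0.377

VSWR ≈ 4.3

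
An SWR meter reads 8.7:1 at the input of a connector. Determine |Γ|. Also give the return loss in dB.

|Γ| = (S − 1)/(S + 1) = (8.7 − 1)/(8.7 + 1) = 7.7/9.7
RL = −20·log₁₀|Γ| = −20·log₁₀(0.794)

|Γ| ≈ 0.794; return loss ≈ 2.01 dB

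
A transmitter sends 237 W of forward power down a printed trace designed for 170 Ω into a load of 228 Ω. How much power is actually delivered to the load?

P_delivered ≈ 232 W

Γ = (228 − 170)/(228 + 170) = 0.146
|Γ|² = 0.0212
P_refl = |Γ|²·P_inc = 5.03 W, P_del = (1 − |Γ|²)·P_inc = 232 W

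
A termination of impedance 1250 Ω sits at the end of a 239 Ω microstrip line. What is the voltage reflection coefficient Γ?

Γ = 0.679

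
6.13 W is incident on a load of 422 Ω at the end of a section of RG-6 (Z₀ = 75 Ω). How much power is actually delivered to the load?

Γ = (422 − 75)/(422 + 75) = 0.698
|Γ|² = 0.487
P_refl = |Γ|²·P_inc = 2.99 W, P_del = (1 − |Γ|²)·P_inc = 3.14 W

P_delivered ≈ 3.14 W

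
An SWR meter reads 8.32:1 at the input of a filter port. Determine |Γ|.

|Γ| ≈ 0.785

|Γ| = (S − 1)/(S + 1) = (8.32 − 1)/(8.32 + 1) = 7.32/9.32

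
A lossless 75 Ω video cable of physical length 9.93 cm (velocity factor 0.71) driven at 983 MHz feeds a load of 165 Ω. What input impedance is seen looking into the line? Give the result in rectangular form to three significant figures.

Z_in ≈ 131 + j57.3 Ω

λ = v/f = 0.71·c / 983 MHz = 0.217 m
βl = 2π·l/λ = 2π × 0.458 = 165°
tan(βl) = tan(165°) = -0.268
Z_in = Z_0·(Z_L + jZ_0·tanβl)/(Z_0 + jZ_L·tanβl)
     = 75·(165 − j20.1)/(75 − j44.3)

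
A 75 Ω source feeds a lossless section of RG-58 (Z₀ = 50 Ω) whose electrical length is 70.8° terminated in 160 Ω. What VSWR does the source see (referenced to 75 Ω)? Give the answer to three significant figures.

VSWR ≈ 4.53

tan(βl) = 2.87
Z_in = Z_0·(Z_L + jZ_0·tanβl)/(Z_0 + jZ_L·tanβl) = 17.3 − j15.5 Ω
Γ_s = (Z_in − Z_s)/(Z_in + Z_s) = (-57.7 − j15.5)/(92.3 − j15.5), |Γ_s| = 0.638
VSWR = (1 + |Γ_s|)/(1 − |Γ_s|)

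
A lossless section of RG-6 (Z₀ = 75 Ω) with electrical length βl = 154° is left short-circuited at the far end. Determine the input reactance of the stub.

tan(βl) = -0.488
For a short-circuited stub, Z_in = jZ_0·tan(βl)

X_in ≈ -36.6 Ω (capacitive)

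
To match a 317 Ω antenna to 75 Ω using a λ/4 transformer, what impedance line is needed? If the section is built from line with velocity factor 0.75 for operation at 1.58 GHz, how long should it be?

Z_qwt ≈ 154 Ω; length ≈ 3.56 cm

Z_qwt = √(Z_0·R_L) = √(75 × 317) = √23780
λ = 0.75·c/f = 0.142 m, so l = λ/4 = 0.0356 m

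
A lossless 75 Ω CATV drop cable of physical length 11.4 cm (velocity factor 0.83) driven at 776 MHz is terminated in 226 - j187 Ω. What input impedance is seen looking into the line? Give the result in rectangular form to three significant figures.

λ = v/f = 0.83·c / 776 MHz = 0.321 m
βl = 2π·l/λ = 2π × 0.355 = 128°
tan(βl) = tan(128°) = -1.28
Z_in = Z_0·(Z_L + jZ_0·tanβl)/(Z_0 + jZ_L·tanβl)
     = 75·(226 − j283)/(-165 − j290)

Z_in ≈ 30.2 + j75.6 Ω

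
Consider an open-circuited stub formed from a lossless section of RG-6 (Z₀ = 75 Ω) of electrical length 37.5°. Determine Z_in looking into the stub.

tan(βl) = 0.767
For an open-circuited stub, Z_in = −jZ_0·cot(βl) = −jZ_0/tan(βl)

Z_in ≈ −j97.7 Ω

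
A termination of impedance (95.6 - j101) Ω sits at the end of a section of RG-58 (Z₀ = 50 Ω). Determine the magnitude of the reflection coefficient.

|Γ| ≈ 0.625

Γ = (Z_L − Z_0)/(Z_L + Z_0) = (45.6 − j101)/(145.6 − j101)
|Γ| = 111/177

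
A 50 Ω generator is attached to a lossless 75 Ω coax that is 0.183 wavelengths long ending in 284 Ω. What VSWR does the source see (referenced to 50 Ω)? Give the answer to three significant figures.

βl = 2π × 0.183 = 65.9°
tan(βl) = 2.23
Z_in = Z_0·(Z_L + jZ_0·tanβl)/(Z_0 + jZ_L·tanβl) = 23.4 − j30.8 Ω
Γ_s = (Z_in − Z_s)/(Z_in + Z_s) = (-26.6 − j30.8)/(73.4 − j30.8), |Γ_s| = 0.511
VSWR = (1 + |Γ_s|)/(1 − |Γ_s|)

VSWR ≈ 3.09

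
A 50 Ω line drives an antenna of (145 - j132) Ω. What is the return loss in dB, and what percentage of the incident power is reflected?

RL ≈ 3.21 dB; 47.7% of incident power reflected

Γ = (95 − j132)/(195 − j132), |Γ| = 0.691
RL = −20·log₁₀(0.691) = 3.21 dB
P_refl/P_inc = |Γ|² = 0.477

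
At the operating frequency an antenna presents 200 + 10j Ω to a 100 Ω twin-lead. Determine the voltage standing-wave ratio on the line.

Γ = (Z_L − Z_0)/(Z_L + Z_0) = (100 + j10)/(300 + j10)
|Γ| = 100/300 = 0.335
VSWR = (1 + |Γ|)/(1 − |Γ|) = 1.33/0.665

VSWR ≈ 2.01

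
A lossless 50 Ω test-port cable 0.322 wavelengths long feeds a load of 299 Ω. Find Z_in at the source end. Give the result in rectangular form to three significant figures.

Z_in ≈ 10.3 + j23.5 Ω

βl = 2π × 0.322 = 116°
tan(βl) = tan(116°) = -2.06
Z_in = Z_0·(Z_L + jZ_0·tanβl)/(Z_0 + jZ_L·tanβl)
     = 50·(299 − j103)/(50 − j615)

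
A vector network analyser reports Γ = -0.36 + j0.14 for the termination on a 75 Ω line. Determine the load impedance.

Z_L = Z_0·(1 + Γ)/(1 − Γ) = 75·(0.64 + j0.14)/(1.36 − j0.14)

Z_L ≈ 34.1 + j11.2 Ω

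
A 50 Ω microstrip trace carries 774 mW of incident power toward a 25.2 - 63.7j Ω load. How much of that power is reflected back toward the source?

|Γ| = |(-24.8 − j63.7)/(75.2 − j63.7)| = 0.694
|Γ|² = 0.481
P_refl = |Γ|²·P_inc = 372 mW, P_del = (1 − |Γ|²)·P_inc = 402 mW

P_reflected ≈ 372 mW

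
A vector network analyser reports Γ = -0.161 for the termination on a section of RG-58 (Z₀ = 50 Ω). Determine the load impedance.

Z_L ≈ 36.1 Ω

Z_L = Z_0·(1 + Γ)/(1 − Γ) = 50·(0.839)/(1.16)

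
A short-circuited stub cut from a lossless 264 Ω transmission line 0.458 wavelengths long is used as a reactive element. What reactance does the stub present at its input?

βl = 2π × 0.458 = 165°
tan(βl) = -0.27
For a short-circuited stub, Z_in = jZ_0·tan(βl)

X_in ≈ -71.3 Ω (capacitive)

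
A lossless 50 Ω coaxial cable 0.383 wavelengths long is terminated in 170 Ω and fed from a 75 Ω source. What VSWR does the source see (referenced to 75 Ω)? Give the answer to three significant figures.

βl = 2π × 0.383 = 138°
tan(βl) = -0.904
Z_in = Z_0·(Z_L + jZ_0·tanβl)/(Z_0 + jZ_L·tanβl) = 29.6 + j45.7 Ω
Γ_s = (Z_in − Z_s)/(Z_in + Z_s) = (-45.4 + j45.7)/(105 + j45.7), |Γ_s| = 0.565
VSWR = (1 + |Γ_s|)/(1 − |Γ_s|)

VSWR ≈ 3.59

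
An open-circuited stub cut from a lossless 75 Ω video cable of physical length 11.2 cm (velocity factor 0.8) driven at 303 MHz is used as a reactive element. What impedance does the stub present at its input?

λ = v/f = 0.8·c / 303 MHz = 0.792 m
βl = 2π·l/λ = 2π × 0.141 = 50.9°
tan(βl) = 1.23
For an open-circuited stub, Z_in = −jZ_0·cot(βl) = −jZ_0/tan(βl)

Z_in ≈ −j60.9 Ω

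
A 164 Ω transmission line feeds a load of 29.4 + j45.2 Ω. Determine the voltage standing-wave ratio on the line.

Γ = (Z_L − Z_0)/(Z_L + Z_0) = (-134.6 + j45.2)/(193.4 + j45.2)
|Γ| = 142/199 = 0.715
VSWR = (1 + |Γ|)/(1 − |Γ|) = 1.71/0.285

VSWR ≈ 6.01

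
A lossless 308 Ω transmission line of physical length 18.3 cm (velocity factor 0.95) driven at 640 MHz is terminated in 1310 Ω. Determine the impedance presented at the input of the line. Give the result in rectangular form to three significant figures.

λ = v/f = 0.95·c / 640 MHz = 0.445 m
βl = 2π·l/λ = 2π × 0.411 = 148°
tan(βl) = tan(148°) = -0.626
Z_in = Z_0·(Z_L + jZ_0·tanβl)/(Z_0 + jZ_L·tanβl)
     = 308·(1310 − j193)/(308 − j820)

Z_in ≈ 225 + j407 Ω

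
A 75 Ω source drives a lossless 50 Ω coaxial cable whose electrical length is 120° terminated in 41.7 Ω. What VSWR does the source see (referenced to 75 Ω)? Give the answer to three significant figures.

tan(βl) = -1.73
Z_in = Z_0·(Z_L + jZ_0·tanβl)/(Z_0 + jZ_L·tanβl) = 54 − j8.54 Ω
Γ_s = (Z_in − Z_s)/(Z_in + Z_s) = (-21 − j8.54)/(129 − j8.54), |Γ_s| = 0.175
VSWR = (1 + |Γ_s|)/(1 − |Γ_s|)

VSWR ≈ 1.42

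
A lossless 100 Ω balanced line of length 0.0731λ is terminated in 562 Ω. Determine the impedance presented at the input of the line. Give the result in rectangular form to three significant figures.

Z_in ≈ 80.2 − j173 Ω

βl = 2π × 0.0731 = 26.3°
tan(βl) = tan(26.3°) = 0.495
Z_in = Z_0·(Z_L + jZ_0·tanβl)/(Z_0 + jZ_L·tanβl)
     = 100·(562 + j49.5)/(100 + j278)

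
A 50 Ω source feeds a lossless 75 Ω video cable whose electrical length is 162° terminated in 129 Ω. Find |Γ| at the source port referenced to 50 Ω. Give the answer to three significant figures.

|Γ| ≈ 0.424

tan(βl) = -0.325
Z_in = Z_0·(Z_L + jZ_0·tanβl)/(Z_0 + jZ_L·tanβl) = 109 + j36.4 Ω
Γ_s = (Z_in − Z_s)/(Z_in + Z_s) = (58.7 + j36.4)/(159 + j36.4), |Γ_s| = 0.424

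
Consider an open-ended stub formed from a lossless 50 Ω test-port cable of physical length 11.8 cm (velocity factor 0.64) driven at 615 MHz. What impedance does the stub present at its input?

λ = v/f = 0.64·c / 615 MHz = 0.312 m
βl = 2π·l/λ = 2π × 0.378 = 136°
tan(βl) = -0.963
For an open-ended stub, Z_in = −jZ_0·cot(βl) = −jZ_0/tan(βl)

Z_in ≈ +j51.9 Ω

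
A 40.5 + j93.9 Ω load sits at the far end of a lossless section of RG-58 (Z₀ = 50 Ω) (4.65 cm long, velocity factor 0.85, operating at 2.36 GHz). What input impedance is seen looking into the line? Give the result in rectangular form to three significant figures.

Z_in ≈ 13.4 + j40.2 Ω

λ = v/f = 0.85·c / 2.36 GHz = 0.108 m
βl = 2π·l/λ = 2π × 0.43 = 155°
tan(βl) = tan(155°) = -0.468
Z_in = Z_0·(Z_L + jZ_0·tanβl)/(Z_0 + jZ_L·tanβl)
     = 50·(40.5 + j70.5)/(93.9 − j18.9)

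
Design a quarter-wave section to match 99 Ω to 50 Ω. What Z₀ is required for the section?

Z_qwt = √(Z_0·R_L) = √(50 × 99) = √4950

Z_qwt ≈ 70.4 Ω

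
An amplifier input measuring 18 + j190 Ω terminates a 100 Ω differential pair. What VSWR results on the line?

Γ = (Z_L − Z_0)/(Z_L + Z_0) = (-82 + j190)/(118 + j190)
|Γ| = 207/224 = 0.925
VSWR = (1 + |Γ|)/(1 − |Γ|) = 1.93/0.0748

VSWR ≈ 25.8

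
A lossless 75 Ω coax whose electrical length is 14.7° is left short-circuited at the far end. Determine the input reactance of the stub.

X_in ≈ 19.7 Ω (inductive)

tan(βl) = 0.262
For a short-circuited stub, Z_in = jZ_0·tan(βl)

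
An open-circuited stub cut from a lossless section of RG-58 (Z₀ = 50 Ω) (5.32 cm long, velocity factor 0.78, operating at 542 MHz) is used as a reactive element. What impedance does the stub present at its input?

Z_in ≈ −j51.1 Ω

λ = v/f = 0.78·c / 542 MHz = 0.432 m
βl = 2π·l/λ = 2π × 0.123 = 44.4°
tan(βl) = 0.978
For an open-circuited stub, Z_in = −jZ_0·cot(βl) = −jZ_0/tan(βl)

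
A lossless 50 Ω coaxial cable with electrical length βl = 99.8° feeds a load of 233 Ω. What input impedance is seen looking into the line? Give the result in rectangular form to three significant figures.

tan(βl) = tan(99.8°) = -5.79
Z_in = Z_0·(Z_L + jZ_0·tanβl)/(Z_0 + jZ_L·tanβl)
     = 50·(233 − j289)/(50 − j1350)

Z_in ≈ 11 + j8.23 Ω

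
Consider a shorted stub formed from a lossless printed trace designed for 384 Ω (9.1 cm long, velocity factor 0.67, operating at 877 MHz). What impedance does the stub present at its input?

Z_in ≈ −j290 Ω

λ = v/f = 0.67·c / 877 MHz = 0.229 m
βl = 2π·l/λ = 2π × 0.397 = 143°
tan(βl) = -0.755
For a shorted stub, Z_in = jZ_0·tan(βl)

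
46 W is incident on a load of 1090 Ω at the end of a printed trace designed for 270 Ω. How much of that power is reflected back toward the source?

P_reflected ≈ 16.7 W

Γ = (1090 − 270)/(1090 + 270) = 0.603
|Γ|² = 0.364
P_refl = |Γ|²·P_inc = 16.7 W, P_del = (1 − |Γ|²)·P_inc = 29.3 W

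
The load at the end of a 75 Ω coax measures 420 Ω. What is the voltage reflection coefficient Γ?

Γ = 0.697

Γ = (Z_L − Z_0)/(Z_L + Z_0) = (420 − 75)/(420 + 75) = 345/495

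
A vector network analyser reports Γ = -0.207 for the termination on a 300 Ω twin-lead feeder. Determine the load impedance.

Z_L ≈ 197 Ω

Z_L = Z_0·(1 + Γ)/(1 − Γ) = 300·(0.793)/(1.21)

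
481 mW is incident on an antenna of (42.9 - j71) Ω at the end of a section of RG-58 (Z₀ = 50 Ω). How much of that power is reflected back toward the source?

P_reflected ≈ 179 mW

|Γ| = |(-7.1 − j71)/(92.9 − j71)| = 0.61
|Γ|² = 0.372
P_refl = |Γ|²·P_inc = 179 mW, P_del = (1 − |Γ|²)·P_inc = 302 mW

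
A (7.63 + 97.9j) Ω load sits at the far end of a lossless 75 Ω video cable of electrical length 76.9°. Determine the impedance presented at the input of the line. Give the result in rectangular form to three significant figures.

tan(βl) = tan(76.9°) = 4.3
Z_in = Z_0·(Z_L + jZ_0·tanβl)/(Z_0 + jZ_L·tanβl)
     = 75·(7.63 + j420)/(-346 + j32.8)

Z_in ≈ 6.93 − j90.5 Ω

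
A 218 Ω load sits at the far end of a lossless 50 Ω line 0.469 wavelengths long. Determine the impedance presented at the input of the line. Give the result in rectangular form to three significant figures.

βl = 2π × 0.469 = 169°
tan(βl) = tan(169°) = -0.197
Z_in = Z_0·(Z_L + jZ_0·tanβl)/(Z_0 + jZ_L·tanβl)
     = 50·(218 − j9.86)/(50 − j43)

Z_in ≈ 130 + j102 Ω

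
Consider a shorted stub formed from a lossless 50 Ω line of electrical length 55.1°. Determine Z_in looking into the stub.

tan(βl) = 1.43
For a shorted stub, Z_in = jZ_0·tan(βl)

Z_in ≈ +j71.7 Ω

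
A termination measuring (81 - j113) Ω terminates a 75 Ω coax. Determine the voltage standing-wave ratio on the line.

Γ = (Z_L − Z_0)/(Z_L + Z_0) = (6 − j113)/(156 − j113)
|Γ| = 113/193 = 0.587
VSWR = (1 + |Γ|)/(1 − |Γ|) = 1.59/0.413

VSWR ≈ 3.85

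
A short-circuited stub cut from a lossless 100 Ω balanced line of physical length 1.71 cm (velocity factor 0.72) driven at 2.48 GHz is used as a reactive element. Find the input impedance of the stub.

Z_in ≈ +j285 Ω

λ = v/f = 0.72·c / 2.48 GHz = 0.0871 m
βl = 2π·l/λ = 2π × 0.196 = 70.7°
tan(βl) = 2.85
For a short-circuited stub, Z_in = jZ_0·tan(βl)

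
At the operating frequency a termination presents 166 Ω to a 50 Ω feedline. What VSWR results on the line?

For a purely resistive load, VSWR = R_L/Z_0 or Z_0/R_L (whichever > 1) = 166/50

VSWR ≈ 3.32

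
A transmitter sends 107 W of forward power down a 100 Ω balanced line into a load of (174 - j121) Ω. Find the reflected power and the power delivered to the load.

P_reflected ≈ 24 W; P_delivered ≈ 83 W

|Γ| = |(74 − j121)/(274 − j121)| = 0.474
|Γ|² = 0.224
P_refl = |Γ|²·P_inc = 24 W, P_del = (1 − |Γ|²)·P_inc = 83 W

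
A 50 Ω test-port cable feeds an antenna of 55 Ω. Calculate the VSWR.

VSWR ≈ 1.1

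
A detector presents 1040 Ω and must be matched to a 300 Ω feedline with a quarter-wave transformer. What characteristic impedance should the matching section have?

Z_qwt ≈ 559 Ω

Z_qwt = √(Z_0·R_L) = √(300 × 1040) = √312000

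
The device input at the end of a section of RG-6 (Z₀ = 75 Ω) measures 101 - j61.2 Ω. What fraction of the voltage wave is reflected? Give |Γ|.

Γ = (Z_L − Z_0)/(Z_L + Z_0) = (26 − j61.2)/(176 − j61.2)
|Γ| = 66.5/186

|Γ| ≈ 0.357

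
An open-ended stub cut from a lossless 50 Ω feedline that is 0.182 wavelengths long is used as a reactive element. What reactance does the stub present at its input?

X_in ≈ -22.8 Ω (capacitive)

βl = 2π × 0.182 = 65.5°
tan(βl) = 2.2
For an open-ended stub, Z_in = −jZ_0·cot(βl) = −jZ_0/tan(βl)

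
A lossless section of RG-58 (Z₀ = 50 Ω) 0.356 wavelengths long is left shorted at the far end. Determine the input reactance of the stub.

X_in ≈ -63.6 Ω (capacitive)

βl = 2π × 0.356 = 128°
tan(βl) = -1.27
For a shorted stub, Z_in = jZ_0·tan(βl)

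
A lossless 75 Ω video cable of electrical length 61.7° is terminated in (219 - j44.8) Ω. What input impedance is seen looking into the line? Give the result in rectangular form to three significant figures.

Z_in ≈ 28.8 − j29.2 Ω

tan(βl) = tan(61.7°) = 1.86
Z_in = Z_0·(Z_L + jZ_0·tanβl)/(Z_0 + jZ_L·tanβl)
     = 75·(219 + j94.5)/(158 + j407)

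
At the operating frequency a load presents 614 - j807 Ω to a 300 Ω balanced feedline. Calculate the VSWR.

Γ = (Z_L − Z_0)/(Z_L + Z_0) = (314 − j807)/(914 − j807)
|Γ| = 866/1220 = 0.71
VSWR = (1 + |Γ|)/(1 − |Γ|) = 1.71/0.29

VSWR ≈ 5.9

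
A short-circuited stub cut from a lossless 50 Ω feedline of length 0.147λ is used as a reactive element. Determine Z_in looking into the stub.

βl = 2π × 0.147 = 52.9°
tan(βl) = 1.32
For a short-circuited stub, Z_in = jZ_0·tan(βl)

Z_in ≈ +j66.2 Ω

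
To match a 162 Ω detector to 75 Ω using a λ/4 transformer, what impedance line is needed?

Z_qwt = √(Z_0·R_L) = √(75 × 162) = √12150

Z_qwt ≈ 110 Ω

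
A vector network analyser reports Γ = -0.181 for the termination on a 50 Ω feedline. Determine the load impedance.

Z_L ≈ 34.7 Ω

Z_L = Z_0·(1 + Γ)/(1 − Γ) = 50·(0.819)/(1.18)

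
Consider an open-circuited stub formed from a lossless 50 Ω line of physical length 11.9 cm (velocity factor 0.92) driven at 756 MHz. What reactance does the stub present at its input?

λ = v/f = 0.92·c / 756 MHz = 0.365 m
βl = 2π·l/λ = 2π × 0.326 = 117°
tan(βl) = -1.93
For an open-circuited stub, Z_in = −jZ_0·cot(βl) = −jZ_0/tan(βl)

X_in ≈ 25.9 Ω (inductive)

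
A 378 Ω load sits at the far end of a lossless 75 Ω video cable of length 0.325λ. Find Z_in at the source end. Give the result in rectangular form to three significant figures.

βl = 2π × 0.325 = 117°
tan(βl) = tan(117°) = -1.96
Z_in = Z_0·(Z_L + jZ_0·tanβl)/(Z_0 + jZ_L·tanβl)
     = 75·(378 − j147)/(75 − j742)

Z_in ≈ 18.6 + j36.3 Ω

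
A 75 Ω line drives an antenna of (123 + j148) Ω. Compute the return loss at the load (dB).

RL ≈ 4.02 dB

Γ = (48 + j148)/(198 + j148), |Γ| = 0.629
RL = −20·log₁₀|Γ| = −20·log₁₀(0.629)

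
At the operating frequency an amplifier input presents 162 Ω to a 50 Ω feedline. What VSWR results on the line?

VSWR ≈ 3.24

Γ = (162 − 50)/(162 + 50) = 0.528
VSWR = (1 + 0.528)/(1 − 0.528)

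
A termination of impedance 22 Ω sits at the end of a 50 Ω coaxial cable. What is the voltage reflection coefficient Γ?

Γ = (Z_L − Z_0)/(Z_L + Z_0) = (22 − 50)/(22 + 50) = -28/72

Γ = -0.389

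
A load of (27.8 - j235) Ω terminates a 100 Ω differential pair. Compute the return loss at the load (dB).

Γ = (-72.2 − j235)/(127.8 − j235), |Γ| = 0.919
RL = −20·log₁₀|Γ| = −20·log₁₀(0.919)

RL ≈ 0.733 dB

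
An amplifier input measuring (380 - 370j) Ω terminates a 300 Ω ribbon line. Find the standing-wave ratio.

Γ = (Z_L − Z_0)/(Z_L + Z_0) = (80 − j370)/(680 − j370)
|Γ| = 379/774 = 0.489
VSWR = (1 + |Γ|)/(1 − |Γ|) = 1.49/0.511

VSWR ≈ 2.91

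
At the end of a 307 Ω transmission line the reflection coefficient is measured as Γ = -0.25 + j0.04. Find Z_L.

Z_L = Z_0·(1 + Γ)/(1 − Γ) = 307·(0.75 + j0.04)/(1.25 − j0.04)

Z_L ≈ 184 + j15.7 Ω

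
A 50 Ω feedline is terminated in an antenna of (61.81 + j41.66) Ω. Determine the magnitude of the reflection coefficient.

|Γ| ≈ 0.363

Γ = (Z_L − Z_0)/(Z_L + Z_0) = (11.81 + j41.66)/(111.8 + j41.66)
|Γ| = 43.3/119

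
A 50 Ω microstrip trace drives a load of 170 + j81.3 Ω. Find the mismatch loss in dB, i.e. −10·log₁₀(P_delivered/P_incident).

Γ = (120 + j81.3)/(220 + j81.3), |Γ| = 0.618
|Γ|² = 0.382, so P_del/P_inc = 1 − |Γ|² = 0.618
ML = −10·log₁₀(1 − |Γ|²)

mismatch loss ≈ 2.09 dB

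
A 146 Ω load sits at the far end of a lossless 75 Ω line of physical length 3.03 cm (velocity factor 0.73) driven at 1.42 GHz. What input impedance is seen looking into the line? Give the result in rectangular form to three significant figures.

λ = v/f = 0.73·c / 1.42 GHz = 0.154 m
βl = 2π·l/λ = 2π × 0.196 = 70.7°
tan(βl) = tan(70.7°) = 2.86
Z_in = Z_0·(Z_L + jZ_0·tanβl)/(Z_0 + jZ_L·tanβl)
     = 75·(146 + j214)/(75 + j418)

Z_in ≈ 41.9 − j18.7 Ω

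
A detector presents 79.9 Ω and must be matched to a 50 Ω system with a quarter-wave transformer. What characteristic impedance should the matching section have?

Z_qwt ≈ 63.2 Ω

Z_qwt = √(Z_0·R_L) = √(50 × 79.9) = √3995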